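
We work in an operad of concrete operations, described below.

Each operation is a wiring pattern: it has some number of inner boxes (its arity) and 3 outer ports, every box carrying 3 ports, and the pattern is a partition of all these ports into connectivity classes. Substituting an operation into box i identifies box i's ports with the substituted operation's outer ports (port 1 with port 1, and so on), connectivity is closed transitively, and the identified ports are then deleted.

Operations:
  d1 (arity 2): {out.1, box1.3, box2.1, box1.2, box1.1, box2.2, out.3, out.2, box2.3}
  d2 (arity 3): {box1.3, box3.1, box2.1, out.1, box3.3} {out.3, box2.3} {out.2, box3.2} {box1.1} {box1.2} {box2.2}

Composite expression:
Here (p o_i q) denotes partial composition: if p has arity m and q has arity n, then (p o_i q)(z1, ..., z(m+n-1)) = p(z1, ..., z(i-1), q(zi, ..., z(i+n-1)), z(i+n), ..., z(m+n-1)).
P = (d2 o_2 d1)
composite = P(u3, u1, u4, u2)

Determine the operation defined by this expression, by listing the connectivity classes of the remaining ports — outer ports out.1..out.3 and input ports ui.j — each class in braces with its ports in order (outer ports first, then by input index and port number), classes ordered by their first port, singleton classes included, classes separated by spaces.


{out.1, out.3, u1.1, u1.2, u1.3, u2.1, u2.3, u3.3, u4.1, u4.2, u4.3} {out.2, u2.2} {u3.1} {u3.2}

Connectivity passes through glued d2-boundaries; trace each wire chain.
the subtree at d1 composes to {out.1, out.2, out.3, u1.1, u1.2, u1.3, u4.1, u4.2, u4.3} on (u1, u4); out.j = own outer ports
the subtree at d2 composes to {out.1, out.3, u1.1, u1.2, u1.3, u2.1, u2.3, u3.3, u4.1, u4.2, u4.3} {out.2, u2.2} {u3.1} {u3.2} on (u3, u1, u4, u2); out.j = own outer ports


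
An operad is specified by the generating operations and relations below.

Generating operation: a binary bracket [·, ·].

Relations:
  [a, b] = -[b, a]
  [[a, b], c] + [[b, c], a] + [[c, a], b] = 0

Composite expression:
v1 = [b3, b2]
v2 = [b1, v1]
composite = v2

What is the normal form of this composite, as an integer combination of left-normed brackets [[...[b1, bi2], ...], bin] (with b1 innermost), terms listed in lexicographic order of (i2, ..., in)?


Skip Jacobi rewriting: expand, keep b1-initial words, read off terms.
Composite bracket: [b1, [b3, b2]]
Applying ab - ba throughout gives 4 signed words (2^2 = 4).
Words beginning with b1 determine it all:
  b1b2b3 (sign -1) contributes -[[b1, b2], b3]
  b1b3b2 (sign +1) contributes +[[b1, b3], b2]

-[[b1, b2], b3] + [[b1, b3], b2]


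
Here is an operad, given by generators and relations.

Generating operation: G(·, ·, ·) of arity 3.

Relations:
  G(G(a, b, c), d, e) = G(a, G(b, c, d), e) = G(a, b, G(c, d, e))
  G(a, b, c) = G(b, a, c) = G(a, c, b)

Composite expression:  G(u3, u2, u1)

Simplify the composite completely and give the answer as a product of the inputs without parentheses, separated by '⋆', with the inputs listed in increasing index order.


Any arrangement under G is one operation, so sort the u-inputs.
G(u3, u2, u1) flattens to u3 ⋆ u2 ⋆ u1
putting the inputs in ascending order: u1 ⋆ u2 ⋆ u3

u1 ⋆ u2 ⋆ u3


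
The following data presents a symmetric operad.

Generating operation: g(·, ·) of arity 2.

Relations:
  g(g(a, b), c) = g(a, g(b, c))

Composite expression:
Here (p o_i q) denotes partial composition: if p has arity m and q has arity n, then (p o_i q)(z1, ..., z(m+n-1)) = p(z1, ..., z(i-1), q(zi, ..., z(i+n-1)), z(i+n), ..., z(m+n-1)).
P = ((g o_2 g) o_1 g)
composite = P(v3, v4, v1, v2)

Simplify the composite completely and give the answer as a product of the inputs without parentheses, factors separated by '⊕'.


v3 ⊕ v4 ⊕ v1 ⊕ v2

Associativity of g dissolves the nesting; only the v-input order survives.
g(v3, v4) collapses to v3 ⊕ v4
g(v1, v2) collapses to v1 ⊕ v2
g(g(v3, v4), g(v1, v2)) collapses to v3 ⊕ v4 ⊕ v1 ⊕ v2


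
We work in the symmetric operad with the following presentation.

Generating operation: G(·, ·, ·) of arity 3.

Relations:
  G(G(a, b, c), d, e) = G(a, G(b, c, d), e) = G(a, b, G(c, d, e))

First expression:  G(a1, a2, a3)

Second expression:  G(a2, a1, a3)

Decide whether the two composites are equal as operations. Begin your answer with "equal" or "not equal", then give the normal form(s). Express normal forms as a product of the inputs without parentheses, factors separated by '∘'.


not equal; the first gives a1 ∘ a2 ∘ a3 and the second a2 ∘ a1 ∘ a3

The first expression, normalized: a1 ∘ a2 ∘ a3
The second expression, normalized: a2 ∘ a1 ∘ a3
Different reductions; not equal.


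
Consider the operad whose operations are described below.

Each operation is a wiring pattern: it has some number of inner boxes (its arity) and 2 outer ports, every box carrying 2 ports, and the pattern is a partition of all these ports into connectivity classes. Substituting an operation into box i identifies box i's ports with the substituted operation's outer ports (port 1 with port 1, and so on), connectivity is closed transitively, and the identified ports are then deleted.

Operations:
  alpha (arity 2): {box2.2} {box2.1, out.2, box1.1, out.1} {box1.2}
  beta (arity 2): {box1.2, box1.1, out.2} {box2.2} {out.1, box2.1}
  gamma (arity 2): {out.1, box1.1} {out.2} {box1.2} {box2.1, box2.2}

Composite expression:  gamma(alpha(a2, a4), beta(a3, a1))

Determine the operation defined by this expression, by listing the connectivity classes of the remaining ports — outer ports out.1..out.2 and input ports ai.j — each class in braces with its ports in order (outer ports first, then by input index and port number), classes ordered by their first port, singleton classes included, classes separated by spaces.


Connectivity passes through glued gamma-boundaries; trace each wire chain.
stage alpha: inputs (a2, a4), connectivity {out.1, out.2, a2.1, a4.1} {a2.2} {a4.2}, out.j its boundary
stage beta: inputs (a3, a1), connectivity {out.1, a1.1} {out.2, a3.1, a3.2} {a1.2}, out.j its boundary
stage gamma: inputs (a2, a4, a3, a1), connectivity {out.1, a2.1, a4.1} {out.2} {a1.1, a3.1, a3.2} {a1.2} {a2.2} {a4.2}, out.j its boundary

{out.1, a2.1, a4.1} {out.2} {a1.1, a3.1, a3.2} {a1.2} {a2.2} {a4.2}


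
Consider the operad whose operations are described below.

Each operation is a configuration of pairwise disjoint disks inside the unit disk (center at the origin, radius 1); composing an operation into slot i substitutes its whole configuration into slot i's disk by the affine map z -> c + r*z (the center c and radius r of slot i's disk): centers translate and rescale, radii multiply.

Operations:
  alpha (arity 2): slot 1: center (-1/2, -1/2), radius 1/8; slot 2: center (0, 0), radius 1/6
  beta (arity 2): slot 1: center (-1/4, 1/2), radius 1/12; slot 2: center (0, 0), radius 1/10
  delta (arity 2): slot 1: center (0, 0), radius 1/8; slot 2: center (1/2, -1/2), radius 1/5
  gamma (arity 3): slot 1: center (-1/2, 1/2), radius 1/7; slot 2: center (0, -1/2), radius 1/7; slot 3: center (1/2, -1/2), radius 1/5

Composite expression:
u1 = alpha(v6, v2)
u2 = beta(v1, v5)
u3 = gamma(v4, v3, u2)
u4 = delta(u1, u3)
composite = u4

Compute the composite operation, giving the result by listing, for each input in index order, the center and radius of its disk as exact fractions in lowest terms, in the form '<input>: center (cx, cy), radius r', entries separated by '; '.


v1: center (59/100, -29/50), radius 1/300; v2: center (0, 0), radius 1/48; v3: center (1/2, -3/5), radius 1/35; v4: center (2/5, -2/5), radius 1/35; v5: center (3/5, -3/5), radius 1/250; v6: center (-1/16, -1/16), radius 1/64

Only the slot chain above each v matters under delta; compose those maps.
input v6: applying the 2 nested substitutions gives center (-1/16, -1/16), radius 1/64
input v2: applying the 2 nested substitutions gives center (0, 0), radius 1/48
input v4: applying the 2 nested substitutions gives center (2/5, -2/5), radius 1/35
input v3: applying the 2 nested substitutions gives center (1/2, -3/5), radius 1/35
input v1: applying the 3 nested substitutions gives center (59/100, -29/50), radius 1/300
input v5: applying the 3 nested substitutions gives center (3/5, -3/5), radius 1/250


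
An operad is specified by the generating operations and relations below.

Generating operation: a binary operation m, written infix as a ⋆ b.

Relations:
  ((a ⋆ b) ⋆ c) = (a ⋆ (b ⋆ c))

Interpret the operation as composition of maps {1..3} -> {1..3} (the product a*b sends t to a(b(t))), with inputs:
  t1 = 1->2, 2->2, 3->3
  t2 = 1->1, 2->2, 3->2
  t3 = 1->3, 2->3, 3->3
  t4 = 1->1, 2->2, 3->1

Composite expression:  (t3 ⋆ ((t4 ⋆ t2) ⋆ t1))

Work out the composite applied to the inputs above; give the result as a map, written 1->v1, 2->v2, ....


(t4 ⋆ t2) = 1->1, 2->2, 3->2
((t4 ⋆ t2) ⋆ t1) = 1->2, 2->2, 3->2
(t3 ⋆ ((t4 ⋆ t2) ⋆ t1)) = 1->3, 2->3, 3->3

1->3, 2->3, 3->3


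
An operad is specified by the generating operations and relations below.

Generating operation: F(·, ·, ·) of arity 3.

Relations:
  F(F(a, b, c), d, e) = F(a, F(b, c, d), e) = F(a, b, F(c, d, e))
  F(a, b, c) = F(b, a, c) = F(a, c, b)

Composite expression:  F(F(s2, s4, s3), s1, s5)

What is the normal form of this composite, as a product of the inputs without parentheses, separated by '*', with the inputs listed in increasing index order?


s1 * s2 * s3 * s4 * s5

Both nesting and order wash out for F; what remains is which s's occur.
F(s2, s4, s3) linearizes to s2 * s4 * s3
F(F(s2, s4, s3), s1, s5) linearizes to s2 * s4 * s3 * s1 * s5
putting the inputs in ascending order: s1 * s2 * s3 * s4 * s5


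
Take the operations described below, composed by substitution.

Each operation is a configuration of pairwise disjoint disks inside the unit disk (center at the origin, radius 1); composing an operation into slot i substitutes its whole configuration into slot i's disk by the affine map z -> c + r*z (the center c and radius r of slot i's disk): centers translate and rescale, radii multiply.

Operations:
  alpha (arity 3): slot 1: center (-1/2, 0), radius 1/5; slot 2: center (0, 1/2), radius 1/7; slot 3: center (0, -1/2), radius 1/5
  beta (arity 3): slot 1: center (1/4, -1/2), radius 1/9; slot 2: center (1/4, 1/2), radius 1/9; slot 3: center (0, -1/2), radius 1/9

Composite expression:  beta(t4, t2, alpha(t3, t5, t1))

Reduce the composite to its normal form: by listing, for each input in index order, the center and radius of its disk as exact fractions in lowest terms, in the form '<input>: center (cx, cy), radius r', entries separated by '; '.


Each t-disk chains the slot maps above it in beta; radii multiply.
t4 passes through 1 substitution, ending at center (1/4, -1/2), radius 1/9
t2 passes through 1 substitution, ending at center (1/4, 1/2), radius 1/9
t3 passes through 2 substitutions, ending at center (-1/18, -1/2), radius 1/45
t5 passes through 2 substitutions, ending at center (0, -4/9), radius 1/63
t1 passes through 2 substitutions, ending at center (0, -5/9), radius 1/45

t1: center (0, -5/9), radius 1/45; t2: center (1/4, 1/2), radius 1/9; t3: center (-1/18, -1/2), radius 1/45; t4: center (1/4, -1/2), radius 1/9; t5: center (0, -4/9), radius 1/63


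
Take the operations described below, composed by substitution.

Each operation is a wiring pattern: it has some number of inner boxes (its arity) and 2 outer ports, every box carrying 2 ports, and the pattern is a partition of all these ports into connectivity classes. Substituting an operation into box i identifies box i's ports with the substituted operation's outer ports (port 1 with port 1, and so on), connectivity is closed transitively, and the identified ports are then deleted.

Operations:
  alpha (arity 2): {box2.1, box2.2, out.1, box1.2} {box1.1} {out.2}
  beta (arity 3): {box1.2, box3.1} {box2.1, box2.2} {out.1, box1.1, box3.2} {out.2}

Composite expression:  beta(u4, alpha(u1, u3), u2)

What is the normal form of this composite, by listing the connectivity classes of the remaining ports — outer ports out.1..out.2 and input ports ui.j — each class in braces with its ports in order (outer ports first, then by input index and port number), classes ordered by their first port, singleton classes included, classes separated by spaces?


{out.1, u2.2, u4.1} {out.2} {u1.1} {u1.2, u3.1, u3.2} {u2.1, u4.2}


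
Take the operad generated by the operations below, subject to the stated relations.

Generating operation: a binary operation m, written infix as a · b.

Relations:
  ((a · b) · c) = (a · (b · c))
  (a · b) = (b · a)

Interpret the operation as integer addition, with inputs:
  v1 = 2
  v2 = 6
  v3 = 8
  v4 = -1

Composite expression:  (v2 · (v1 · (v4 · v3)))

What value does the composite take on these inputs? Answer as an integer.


(v4 · v3) = 7
(v1 · (v4 · v3)) = 9
(v2 · (v1 · (v4 · v3))) = 15

15


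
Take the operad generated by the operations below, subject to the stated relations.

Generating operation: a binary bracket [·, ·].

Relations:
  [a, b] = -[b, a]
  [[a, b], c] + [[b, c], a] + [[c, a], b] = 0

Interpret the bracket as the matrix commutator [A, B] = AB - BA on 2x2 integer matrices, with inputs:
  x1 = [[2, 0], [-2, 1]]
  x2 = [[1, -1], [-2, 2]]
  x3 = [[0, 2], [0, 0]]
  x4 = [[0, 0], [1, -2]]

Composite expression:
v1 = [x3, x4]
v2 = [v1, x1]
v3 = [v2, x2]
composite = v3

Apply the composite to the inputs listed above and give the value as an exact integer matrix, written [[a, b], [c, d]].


[[0, -12], [24, 0]]


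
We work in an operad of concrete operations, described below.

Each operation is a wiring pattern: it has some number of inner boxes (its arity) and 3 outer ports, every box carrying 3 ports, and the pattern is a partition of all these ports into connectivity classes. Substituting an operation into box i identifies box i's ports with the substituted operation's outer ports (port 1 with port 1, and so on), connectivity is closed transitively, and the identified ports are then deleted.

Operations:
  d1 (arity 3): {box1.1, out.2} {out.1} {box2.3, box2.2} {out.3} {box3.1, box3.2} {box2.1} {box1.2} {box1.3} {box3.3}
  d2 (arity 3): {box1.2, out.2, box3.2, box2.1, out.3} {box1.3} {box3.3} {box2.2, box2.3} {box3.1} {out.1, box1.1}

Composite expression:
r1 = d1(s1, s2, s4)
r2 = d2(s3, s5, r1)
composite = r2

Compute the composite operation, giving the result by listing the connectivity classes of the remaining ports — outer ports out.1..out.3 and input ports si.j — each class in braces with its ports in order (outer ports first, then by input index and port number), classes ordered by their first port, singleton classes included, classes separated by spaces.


{out.1, s3.1} {out.2, out.3, s1.1, s3.2, s5.1} {s1.2} {s1.3} {s2.1} {s2.2, s2.3} {s3.3} {s4.1, s4.2} {s4.3} {s5.2, s5.3}

Connectivity passes through glued d2-boundaries; trace each wire chain.
stage d1: inputs (s1, s2, s4), connectivity {out.1} {out.2, s1.1} {out.3} {s1.2} {s1.3} {s2.1} {s2.2, s2.3} {s4.1, s4.2} {s4.3}, out.j its boundary
stage d2: inputs (s3, s5, s1, s2, s4), connectivity {out.1, s3.1} {out.2, out.3, s1.1, s3.2, s5.1} {s1.2} {s1.3} {s2.1} {s2.2, s2.3} {s3.3} {s4.1, s4.2} {s4.3} {s5.2, s5.3}, out.j its boundary


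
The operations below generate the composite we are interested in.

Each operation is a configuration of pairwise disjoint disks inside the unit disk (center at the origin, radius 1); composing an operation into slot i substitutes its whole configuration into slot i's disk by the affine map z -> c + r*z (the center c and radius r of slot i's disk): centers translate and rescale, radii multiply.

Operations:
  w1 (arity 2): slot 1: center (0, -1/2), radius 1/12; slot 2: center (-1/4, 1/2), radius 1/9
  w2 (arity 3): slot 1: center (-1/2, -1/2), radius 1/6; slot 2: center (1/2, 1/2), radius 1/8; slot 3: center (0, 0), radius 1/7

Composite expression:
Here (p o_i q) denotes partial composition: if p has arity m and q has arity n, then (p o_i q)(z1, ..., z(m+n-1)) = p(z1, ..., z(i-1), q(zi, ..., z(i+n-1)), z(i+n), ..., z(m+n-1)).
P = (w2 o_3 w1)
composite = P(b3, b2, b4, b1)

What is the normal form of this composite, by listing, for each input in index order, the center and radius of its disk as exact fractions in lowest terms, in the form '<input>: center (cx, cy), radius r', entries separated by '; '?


b1: center (-1/28, 1/14), radius 1/63; b2: center (1/2, 1/2), radius 1/8; b3: center (-1/2, -1/2), radius 1/6; b4: center (0, -1/14), radius 1/84

Affine substitution under w2: radii multiply and b-centers shift.
for b3, the 1-step affine chain lands on center (-1/2, -1/2), radius 1/6
for b2, the 1-step affine chain lands on center (1/2, 1/2), radius 1/8
for b4, the 2-step affine chain lands on center (0, -1/14), radius 1/84
for b1, the 2-step affine chain lands on center (-1/28, 1/14), radius 1/63


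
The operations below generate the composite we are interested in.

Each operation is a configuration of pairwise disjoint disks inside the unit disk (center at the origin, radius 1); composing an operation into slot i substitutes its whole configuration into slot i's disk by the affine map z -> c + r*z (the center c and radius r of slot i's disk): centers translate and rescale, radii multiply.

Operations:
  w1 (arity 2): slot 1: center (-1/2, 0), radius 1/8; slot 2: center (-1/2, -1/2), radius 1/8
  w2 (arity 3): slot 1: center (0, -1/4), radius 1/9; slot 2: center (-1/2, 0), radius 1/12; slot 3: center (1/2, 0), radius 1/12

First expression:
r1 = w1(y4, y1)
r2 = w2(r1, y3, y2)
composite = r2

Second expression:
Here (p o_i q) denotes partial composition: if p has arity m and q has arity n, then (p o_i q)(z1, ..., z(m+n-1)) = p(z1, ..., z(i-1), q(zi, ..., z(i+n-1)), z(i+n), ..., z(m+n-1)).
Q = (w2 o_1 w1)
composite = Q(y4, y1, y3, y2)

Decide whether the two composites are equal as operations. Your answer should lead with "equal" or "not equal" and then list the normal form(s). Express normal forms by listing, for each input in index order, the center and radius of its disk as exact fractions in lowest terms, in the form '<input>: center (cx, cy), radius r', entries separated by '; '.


The first expression, normalized: y1: center (-1/18, -11/36), radius 1/72; y2: center (1/2, 0), radius 1/12; y3: center (-1/2, 0), radius 1/12; y4: center (-1/18, -1/4), radius 1/72
The second expression, normalized: y1: center (-1/18, -11/36), radius 1/72; y2: center (1/2, 0), radius 1/12; y3: center (-1/2, 0), radius 1/12; y4: center (-1/18, -1/4), radius 1/72
The forms coincide; equal.

equal; the common form is y1: center (-1/18, -11/36), radius 1/72; y2: center (1/2, 0), radius 1/12; y3: center (-1/2, 0), radius 1/12; y4: center (-1/18, -1/4), radius 1/72


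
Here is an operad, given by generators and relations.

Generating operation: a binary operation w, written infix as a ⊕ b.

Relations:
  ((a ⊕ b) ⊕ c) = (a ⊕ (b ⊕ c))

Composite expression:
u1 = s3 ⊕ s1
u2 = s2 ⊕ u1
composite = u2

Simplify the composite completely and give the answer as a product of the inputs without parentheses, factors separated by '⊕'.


s2 ⊕ s3 ⊕ s1


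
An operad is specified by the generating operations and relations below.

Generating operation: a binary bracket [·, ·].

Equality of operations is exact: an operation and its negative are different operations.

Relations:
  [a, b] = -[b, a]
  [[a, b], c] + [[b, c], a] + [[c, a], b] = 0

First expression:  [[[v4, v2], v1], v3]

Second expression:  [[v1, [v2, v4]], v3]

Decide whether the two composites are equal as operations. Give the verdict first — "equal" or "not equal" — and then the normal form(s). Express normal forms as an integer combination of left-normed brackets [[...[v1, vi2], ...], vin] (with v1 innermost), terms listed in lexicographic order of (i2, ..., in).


The first expression, normalized: [[[v1, v2], v4], v3] - [[[v1, v4], v2], v3]
The second expression, normalized: [[[v1, v2], v4], v3] - [[[v1, v4], v2], v3]
One common form — equal.

equal; both compose to [[[v1, v2], v4], v3] - [[[v1, v4], v2], v3]


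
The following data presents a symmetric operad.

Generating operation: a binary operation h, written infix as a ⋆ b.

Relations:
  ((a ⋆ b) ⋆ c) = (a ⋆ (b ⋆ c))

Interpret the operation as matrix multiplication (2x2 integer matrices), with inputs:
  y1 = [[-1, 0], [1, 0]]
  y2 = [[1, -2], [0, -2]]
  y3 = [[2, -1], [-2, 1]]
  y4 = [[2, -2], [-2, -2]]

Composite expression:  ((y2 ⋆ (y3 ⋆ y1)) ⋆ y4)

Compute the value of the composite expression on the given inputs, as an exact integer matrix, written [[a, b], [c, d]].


[[-18, 18], [-12, 12]]

(y3 ⋆ y1) = [[-3, 0], [3, 0]]
(y2 ⋆ (y3 ⋆ y1)) = [[-9, 0], [-6, 0]]
((y2 ⋆ (y3 ⋆ y1)) ⋆ y4) = [[-18, 18], [-12, 12]]


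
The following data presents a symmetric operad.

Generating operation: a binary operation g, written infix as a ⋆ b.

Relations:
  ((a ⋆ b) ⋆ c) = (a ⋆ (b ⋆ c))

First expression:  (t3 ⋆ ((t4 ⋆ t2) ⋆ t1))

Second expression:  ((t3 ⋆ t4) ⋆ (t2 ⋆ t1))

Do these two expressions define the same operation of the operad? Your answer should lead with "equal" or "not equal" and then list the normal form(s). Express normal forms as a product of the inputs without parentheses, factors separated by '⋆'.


equal; the common form is t3 ⋆ t4 ⋆ t2 ⋆ t1

The first expression reduces to t3 ⋆ t4 ⋆ t2 ⋆ t1
The second expression reduces to t3 ⋆ t4 ⋆ t2 ⋆ t1
Identical normal forms: equal.


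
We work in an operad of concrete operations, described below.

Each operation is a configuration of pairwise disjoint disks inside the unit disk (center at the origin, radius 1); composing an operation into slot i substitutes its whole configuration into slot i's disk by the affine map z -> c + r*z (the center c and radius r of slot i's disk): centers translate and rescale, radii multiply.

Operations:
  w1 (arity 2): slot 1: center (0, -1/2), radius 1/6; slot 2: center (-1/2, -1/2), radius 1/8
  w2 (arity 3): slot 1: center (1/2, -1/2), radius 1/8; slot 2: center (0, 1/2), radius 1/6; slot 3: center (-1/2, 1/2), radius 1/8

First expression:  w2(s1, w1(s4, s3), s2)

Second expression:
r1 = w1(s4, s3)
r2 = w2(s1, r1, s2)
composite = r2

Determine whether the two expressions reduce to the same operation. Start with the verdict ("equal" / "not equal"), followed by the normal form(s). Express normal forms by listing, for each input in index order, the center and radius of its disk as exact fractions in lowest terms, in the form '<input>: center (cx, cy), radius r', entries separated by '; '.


equal — both sides give s1: center (1/2, -1/2), radius 1/8; s2: center (-1/2, 1/2), radius 1/8; s3: center (-1/12, 5/12), radius 1/48; s4: center (0, 5/12), radius 1/36

The first expression reduces to s1: center (1/2, -1/2), radius 1/8; s2: center (-1/2, 1/2), radius 1/8; s3: center (-1/12, 5/12), radius 1/48; s4: center (0, 5/12), radius 1/36
The second expression reduces to s1: center (1/2, -1/2), radius 1/8; s2: center (-1/2, 1/2), radius 1/8; s3: center (-1/12, 5/12), radius 1/48; s4: center (0, 5/12), radius 1/36
The forms coincide; equal.


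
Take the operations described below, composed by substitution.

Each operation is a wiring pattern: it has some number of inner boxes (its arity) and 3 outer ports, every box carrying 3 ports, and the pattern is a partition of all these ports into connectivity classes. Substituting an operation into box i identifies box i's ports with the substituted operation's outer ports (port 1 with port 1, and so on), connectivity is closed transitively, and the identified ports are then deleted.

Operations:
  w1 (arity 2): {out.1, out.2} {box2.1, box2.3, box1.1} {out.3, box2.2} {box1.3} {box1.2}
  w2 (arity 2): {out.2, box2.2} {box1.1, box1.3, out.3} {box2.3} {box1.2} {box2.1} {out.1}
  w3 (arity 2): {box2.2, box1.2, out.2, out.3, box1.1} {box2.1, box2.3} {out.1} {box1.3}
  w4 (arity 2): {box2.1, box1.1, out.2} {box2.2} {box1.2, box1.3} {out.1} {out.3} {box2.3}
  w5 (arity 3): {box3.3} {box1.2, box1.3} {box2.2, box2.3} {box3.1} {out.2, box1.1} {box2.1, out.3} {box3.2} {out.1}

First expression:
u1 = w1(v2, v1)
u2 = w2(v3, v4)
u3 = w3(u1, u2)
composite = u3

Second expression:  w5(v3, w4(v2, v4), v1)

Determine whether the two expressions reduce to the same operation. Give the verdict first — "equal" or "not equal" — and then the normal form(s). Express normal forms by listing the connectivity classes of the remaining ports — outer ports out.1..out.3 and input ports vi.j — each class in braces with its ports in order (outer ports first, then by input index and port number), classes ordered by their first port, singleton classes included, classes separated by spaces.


not equal: they reduce to {out.1} {out.2, out.3, v4.2} {v1.1, v1.3, v2.1} {v1.2} {v2.2} {v2.3} {v3.1, v3.3} {v3.2} {v4.1} {v4.3} and {out.1} {out.2, v3.1} {out.3} {v1.1} {v1.2} {v1.3} {v2.1, v4.1} {v2.2, v2.3} {v3.2, v3.3} {v4.2} {v4.3}

In normal form, the first expression is {out.1} {out.2, out.3, v4.2} {v1.1, v1.3, v2.1} {v1.2} {v2.2} {v2.3} {v3.1, v3.3} {v3.2} {v4.1} {v4.3}
In normal form, the second expression is {out.1} {out.2, v3.1} {out.3} {v1.1} {v1.2} {v1.3} {v2.1, v4.1} {v2.2, v2.3} {v3.2, v3.3} {v4.2} {v4.3}
The normal forms differ: not equal.


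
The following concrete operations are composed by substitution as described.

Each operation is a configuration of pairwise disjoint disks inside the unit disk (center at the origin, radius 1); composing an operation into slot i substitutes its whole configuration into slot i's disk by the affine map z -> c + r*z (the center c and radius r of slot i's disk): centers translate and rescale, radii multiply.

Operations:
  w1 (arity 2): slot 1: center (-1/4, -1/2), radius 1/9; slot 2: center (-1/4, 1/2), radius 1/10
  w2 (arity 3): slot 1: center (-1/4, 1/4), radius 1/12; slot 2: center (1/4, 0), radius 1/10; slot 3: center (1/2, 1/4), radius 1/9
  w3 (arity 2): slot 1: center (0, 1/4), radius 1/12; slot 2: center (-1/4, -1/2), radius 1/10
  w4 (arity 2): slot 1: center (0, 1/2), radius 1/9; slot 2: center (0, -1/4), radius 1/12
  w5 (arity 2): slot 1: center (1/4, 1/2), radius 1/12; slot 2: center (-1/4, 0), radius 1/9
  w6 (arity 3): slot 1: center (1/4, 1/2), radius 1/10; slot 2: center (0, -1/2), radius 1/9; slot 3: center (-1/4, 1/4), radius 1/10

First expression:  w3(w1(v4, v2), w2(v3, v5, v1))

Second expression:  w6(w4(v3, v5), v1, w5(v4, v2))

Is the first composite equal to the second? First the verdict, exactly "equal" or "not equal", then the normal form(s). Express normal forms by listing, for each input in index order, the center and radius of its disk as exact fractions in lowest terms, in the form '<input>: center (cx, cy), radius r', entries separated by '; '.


not equal; first: v1: center (-1/5, -19/40), radius 1/90; v2: center (-1/48, 7/24), radius 1/120; v3: center (-11/40, -19/40), radius 1/120; v4: center (-1/48, 5/24), radius 1/108; v5: center (-9/40, -1/2), radius 1/100; second: v1: center (0, -1/2), radius 1/9; v2: center (-11/40, 1/4), radius 1/90; v3: center (1/4, 11/20), radius 1/90; v4: center (-9/40, 3/10), radius 1/120; v5: center (1/4, 19/40), radius 1/120

The first expression reduces to v1: center (-1/5, -19/40), radius 1/90; v2: center (-1/48, 7/24), radius 1/120; v3: center (-11/40, -19/40), radius 1/120; v4: center (-1/48, 5/24), radius 1/108; v5: center (-9/40, -1/2), radius 1/100
The second expression reduces to v1: center (0, -1/2), radius 1/9; v2: center (-11/40, 1/4), radius 1/90; v3: center (1/4, 11/20), radius 1/90; v4: center (-9/40, 3/10), radius 1/120; v5: center (1/4, 19/40), radius 1/120
Different reductions; not equal.


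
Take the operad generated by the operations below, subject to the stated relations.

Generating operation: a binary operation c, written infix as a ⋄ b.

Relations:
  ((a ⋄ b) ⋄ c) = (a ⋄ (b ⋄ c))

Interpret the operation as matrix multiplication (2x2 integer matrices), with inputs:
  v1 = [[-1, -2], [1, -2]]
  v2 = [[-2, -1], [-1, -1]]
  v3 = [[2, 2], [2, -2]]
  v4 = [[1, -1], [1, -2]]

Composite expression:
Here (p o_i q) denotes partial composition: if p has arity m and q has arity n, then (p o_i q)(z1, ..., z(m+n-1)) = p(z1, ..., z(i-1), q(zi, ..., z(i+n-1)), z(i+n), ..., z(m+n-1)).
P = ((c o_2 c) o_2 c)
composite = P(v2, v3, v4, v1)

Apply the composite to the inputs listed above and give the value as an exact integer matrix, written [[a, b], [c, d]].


(v3 ⋄ v4) = [[4, -6], [0, 2]]
((v3 ⋄ v4) ⋄ v1) = [[-10, 4], [2, -4]]
(v2 ⋄ ((v3 ⋄ v4) ⋄ v1)) = [[18, -4], [8, 0]]

[[18, -4], [8, 0]]


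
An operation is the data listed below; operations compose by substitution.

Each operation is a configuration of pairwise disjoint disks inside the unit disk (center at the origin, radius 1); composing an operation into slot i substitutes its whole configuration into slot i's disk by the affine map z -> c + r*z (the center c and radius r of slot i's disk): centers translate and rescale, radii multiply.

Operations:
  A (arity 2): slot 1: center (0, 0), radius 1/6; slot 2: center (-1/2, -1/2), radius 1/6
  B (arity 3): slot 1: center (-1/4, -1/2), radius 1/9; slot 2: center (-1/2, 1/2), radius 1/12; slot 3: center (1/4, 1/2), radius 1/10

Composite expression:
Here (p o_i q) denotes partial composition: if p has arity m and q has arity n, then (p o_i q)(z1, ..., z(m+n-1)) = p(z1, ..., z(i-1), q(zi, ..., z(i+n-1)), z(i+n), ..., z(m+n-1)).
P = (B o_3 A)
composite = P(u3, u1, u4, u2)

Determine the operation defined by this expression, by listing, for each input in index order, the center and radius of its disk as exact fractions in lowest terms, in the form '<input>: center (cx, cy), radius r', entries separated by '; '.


u1: center (-1/2, 1/2), radius 1/12; u2: center (1/5, 9/20), radius 1/60; u3: center (-1/4, -1/2), radius 1/9; u4: center (1/4, 1/2), radius 1/60

Follow each u-input down from B: c' goes to c + r*c', radius to r*r'.
u3: after 1 affine step, its disk has center (-1/4, -1/2), radius 1/9
u1: after 1 affine step, its disk has center (-1/2, 1/2), radius 1/12
u4: after 2 affine steps, its disk has center (1/4, 1/2), radius 1/60
u2: after 2 affine steps, its disk has center (1/5, 9/20), radius 1/60


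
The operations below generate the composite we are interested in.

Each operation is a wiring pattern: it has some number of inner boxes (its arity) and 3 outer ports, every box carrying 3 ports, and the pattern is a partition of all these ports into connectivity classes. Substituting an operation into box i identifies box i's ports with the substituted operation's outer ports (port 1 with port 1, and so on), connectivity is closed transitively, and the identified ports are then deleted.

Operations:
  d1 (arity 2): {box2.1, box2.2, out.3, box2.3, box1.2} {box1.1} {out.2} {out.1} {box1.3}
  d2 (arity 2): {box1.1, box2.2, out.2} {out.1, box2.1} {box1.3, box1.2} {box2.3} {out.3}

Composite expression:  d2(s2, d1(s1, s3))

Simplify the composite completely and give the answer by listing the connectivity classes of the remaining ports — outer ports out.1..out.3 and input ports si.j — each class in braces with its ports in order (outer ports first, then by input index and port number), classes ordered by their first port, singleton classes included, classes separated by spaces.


{out.1} {out.2, s2.1} {out.3} {s1.1} {s1.2, s3.1, s3.2, s3.3} {s1.3} {s2.2, s2.3}

Substituting into d2 glues patterns; closure does the rest.
the subtree at d1 composes to {out.1} {out.2} {out.3, s1.2, s3.1, s3.2, s3.3} {s1.1} {s1.3} on (s1, s3); out.j = own outer ports
the subtree at d2 composes to {out.1} {out.2, s2.1} {out.3} {s1.1} {s1.2, s3.1, s3.2, s3.3} {s1.3} {s2.2, s2.3} on (s2, s1, s3); out.j = own outer ports


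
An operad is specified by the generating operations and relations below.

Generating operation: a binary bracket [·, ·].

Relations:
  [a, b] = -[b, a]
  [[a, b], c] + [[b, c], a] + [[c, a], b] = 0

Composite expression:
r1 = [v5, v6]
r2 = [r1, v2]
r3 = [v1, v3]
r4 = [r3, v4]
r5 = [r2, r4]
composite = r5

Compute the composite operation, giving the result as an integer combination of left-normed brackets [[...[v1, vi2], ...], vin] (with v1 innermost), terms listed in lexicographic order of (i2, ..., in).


In the tensor algebra, words opening v1 carry the v1-anchored form.
Composite bracket: [[[v5, v6], v2], [[v1, v3], v4]]
Each bracket splits as ab - ba, giving 32 signed words (2^5 = 32).
Coefficients come from the v1-initial words:
  v1v3v4v2v5v6 appears with sign +1, giving the term +[[[[[v1, v3], v4], v2], v5], v6]
  v1v3v4v2v6v5 appears with sign -1, giving the term -[[[[[v1, v3], v4], v2], v6], v5]
  v1v3v4v5v6v2 appears with sign -1, giving the term -[[[[[v1, v3], v4], v5], v6], v2]
  v1v3v4v6v5v2 appears with sign +1, giving the term +[[[[[v1, v3], v4], v6], v5], v2]

[[[[[v1, v3], v4], v2], v5], v6] - [[[[[v1, v3], v4], v2], v6], v5] - [[[[[v1, v3], v4], v5], v6], v2] + [[[[[v1, v3], v4], v6], v5], v2]


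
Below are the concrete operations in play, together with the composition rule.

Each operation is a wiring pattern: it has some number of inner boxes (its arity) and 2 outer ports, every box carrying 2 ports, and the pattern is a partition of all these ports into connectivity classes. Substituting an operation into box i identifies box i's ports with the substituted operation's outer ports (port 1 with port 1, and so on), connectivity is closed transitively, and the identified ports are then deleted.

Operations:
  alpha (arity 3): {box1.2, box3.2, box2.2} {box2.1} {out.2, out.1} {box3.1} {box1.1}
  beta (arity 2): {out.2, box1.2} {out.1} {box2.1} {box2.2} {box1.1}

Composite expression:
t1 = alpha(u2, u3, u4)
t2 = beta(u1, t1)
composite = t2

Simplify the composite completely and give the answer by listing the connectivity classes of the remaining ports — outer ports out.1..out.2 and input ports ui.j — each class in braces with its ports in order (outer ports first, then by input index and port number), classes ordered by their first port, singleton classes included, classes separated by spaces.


{out.1} {out.2, u1.2} {u1.1} {u2.1} {u2.2, u3.2, u4.2} {u3.1} {u4.1}

Two ports join when wires chain via beta-identified ports.
stage alpha: inputs (u2, u3, u4), connectivity {out.1, out.2} {u2.1} {u2.2, u3.2, u4.2} {u3.1} {u4.1}, out.j its boundary
stage beta: inputs (u1, u2, u3, u4), connectivity {out.1} {out.2, u1.2} {u1.1} {u2.1} {u2.2, u3.2, u4.2} {u3.1} {u4.1}, out.j its boundary


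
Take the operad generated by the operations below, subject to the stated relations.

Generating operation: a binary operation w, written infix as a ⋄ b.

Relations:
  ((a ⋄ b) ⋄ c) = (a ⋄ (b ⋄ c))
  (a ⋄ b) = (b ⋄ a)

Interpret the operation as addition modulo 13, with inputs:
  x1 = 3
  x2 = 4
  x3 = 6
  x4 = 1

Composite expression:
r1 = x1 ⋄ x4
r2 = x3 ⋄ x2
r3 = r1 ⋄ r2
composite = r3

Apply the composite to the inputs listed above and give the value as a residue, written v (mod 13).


1 (mod 13)

(x1 ⋄ x4) = 4
(x3 ⋄ x2) = 10
((x1 ⋄ x4) ⋄ (x3 ⋄ x2)) = 1


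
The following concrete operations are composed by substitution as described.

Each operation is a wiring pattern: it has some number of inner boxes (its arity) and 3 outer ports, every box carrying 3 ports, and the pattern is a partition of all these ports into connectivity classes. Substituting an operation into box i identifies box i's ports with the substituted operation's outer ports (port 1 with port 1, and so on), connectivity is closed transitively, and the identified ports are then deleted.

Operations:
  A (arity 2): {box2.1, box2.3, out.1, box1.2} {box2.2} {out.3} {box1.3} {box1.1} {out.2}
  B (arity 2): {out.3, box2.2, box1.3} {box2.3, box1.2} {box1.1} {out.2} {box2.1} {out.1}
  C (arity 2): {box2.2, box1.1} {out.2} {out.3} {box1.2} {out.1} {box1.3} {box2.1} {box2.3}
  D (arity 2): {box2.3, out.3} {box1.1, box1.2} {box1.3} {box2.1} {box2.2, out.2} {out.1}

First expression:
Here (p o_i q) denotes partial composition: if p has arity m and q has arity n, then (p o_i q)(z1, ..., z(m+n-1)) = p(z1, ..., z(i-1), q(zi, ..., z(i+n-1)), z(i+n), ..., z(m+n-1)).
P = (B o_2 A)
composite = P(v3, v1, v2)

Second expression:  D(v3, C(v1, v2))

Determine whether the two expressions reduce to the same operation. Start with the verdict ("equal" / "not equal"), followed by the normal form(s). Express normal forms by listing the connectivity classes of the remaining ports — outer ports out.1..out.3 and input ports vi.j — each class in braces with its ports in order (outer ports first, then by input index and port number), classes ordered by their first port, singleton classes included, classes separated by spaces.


In normal form, the first expression is {out.1} {out.2} {out.3, v3.3} {v1.1} {v1.2, v2.1, v2.3} {v1.3} {v2.2} {v3.1} {v3.2}
In normal form, the second expression is {out.1} {out.2} {out.3} {v1.1, v2.2} {v1.2} {v1.3} {v2.1} {v2.3} {v3.1, v3.2} {v3.3}
They disagree, so not equal.

not equal; the first gives {out.1} {out.2} {out.3, v3.3} {v1.1} {v1.2, v2.1, v2.3} {v1.3} {v2.2} {v3.1} {v3.2} and the second {out.1} {out.2} {out.3} {v1.1, v2.2} {v1.2} {v1.3} {v2.1} {v2.3} {v3.1, v3.2} {v3.3}


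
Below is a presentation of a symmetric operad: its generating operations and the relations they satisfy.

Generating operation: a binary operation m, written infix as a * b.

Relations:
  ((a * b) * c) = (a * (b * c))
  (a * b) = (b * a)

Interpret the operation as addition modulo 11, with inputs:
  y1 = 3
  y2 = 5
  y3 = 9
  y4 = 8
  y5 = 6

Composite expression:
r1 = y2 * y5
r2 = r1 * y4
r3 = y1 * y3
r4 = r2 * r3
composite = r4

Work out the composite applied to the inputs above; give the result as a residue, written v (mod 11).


9 (mod 11)


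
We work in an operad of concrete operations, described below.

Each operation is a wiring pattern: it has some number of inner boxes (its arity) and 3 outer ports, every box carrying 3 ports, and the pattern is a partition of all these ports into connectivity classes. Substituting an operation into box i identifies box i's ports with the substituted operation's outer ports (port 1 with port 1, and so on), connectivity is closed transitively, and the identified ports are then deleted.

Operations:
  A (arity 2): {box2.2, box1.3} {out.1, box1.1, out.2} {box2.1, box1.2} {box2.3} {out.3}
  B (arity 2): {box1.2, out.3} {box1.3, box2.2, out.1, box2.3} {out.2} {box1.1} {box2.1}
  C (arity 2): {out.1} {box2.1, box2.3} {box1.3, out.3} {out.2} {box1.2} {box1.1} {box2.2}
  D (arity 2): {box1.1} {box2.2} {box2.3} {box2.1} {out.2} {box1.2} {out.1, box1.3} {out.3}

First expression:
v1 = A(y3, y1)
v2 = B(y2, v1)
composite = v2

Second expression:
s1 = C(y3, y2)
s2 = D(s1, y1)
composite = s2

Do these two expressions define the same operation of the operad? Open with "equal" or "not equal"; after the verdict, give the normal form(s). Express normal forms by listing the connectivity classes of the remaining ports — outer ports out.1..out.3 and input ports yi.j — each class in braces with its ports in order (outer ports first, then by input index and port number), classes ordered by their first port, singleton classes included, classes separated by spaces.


not equal; first: {out.1, y2.3, y3.1} {out.2} {out.3, y2.2} {y1.1, y3.2} {y1.2, y3.3} {y1.3} {y2.1}; second: {out.1, y3.3} {out.2} {out.3} {y1.1} {y1.2} {y1.3} {y2.1, y2.3} {y2.2} {y3.1} {y3.2}

Normal form of the first expression: {out.1, y2.3, y3.1} {out.2} {out.3, y2.2} {y1.1, y3.2} {y1.2, y3.3} {y1.3} {y2.1}
Normal form of the second expression: {out.1, y3.3} {out.2} {out.3} {y1.1} {y1.2} {y1.3} {y2.1, y2.3} {y2.2} {y3.1} {y3.2}
They disagree, so not equal.


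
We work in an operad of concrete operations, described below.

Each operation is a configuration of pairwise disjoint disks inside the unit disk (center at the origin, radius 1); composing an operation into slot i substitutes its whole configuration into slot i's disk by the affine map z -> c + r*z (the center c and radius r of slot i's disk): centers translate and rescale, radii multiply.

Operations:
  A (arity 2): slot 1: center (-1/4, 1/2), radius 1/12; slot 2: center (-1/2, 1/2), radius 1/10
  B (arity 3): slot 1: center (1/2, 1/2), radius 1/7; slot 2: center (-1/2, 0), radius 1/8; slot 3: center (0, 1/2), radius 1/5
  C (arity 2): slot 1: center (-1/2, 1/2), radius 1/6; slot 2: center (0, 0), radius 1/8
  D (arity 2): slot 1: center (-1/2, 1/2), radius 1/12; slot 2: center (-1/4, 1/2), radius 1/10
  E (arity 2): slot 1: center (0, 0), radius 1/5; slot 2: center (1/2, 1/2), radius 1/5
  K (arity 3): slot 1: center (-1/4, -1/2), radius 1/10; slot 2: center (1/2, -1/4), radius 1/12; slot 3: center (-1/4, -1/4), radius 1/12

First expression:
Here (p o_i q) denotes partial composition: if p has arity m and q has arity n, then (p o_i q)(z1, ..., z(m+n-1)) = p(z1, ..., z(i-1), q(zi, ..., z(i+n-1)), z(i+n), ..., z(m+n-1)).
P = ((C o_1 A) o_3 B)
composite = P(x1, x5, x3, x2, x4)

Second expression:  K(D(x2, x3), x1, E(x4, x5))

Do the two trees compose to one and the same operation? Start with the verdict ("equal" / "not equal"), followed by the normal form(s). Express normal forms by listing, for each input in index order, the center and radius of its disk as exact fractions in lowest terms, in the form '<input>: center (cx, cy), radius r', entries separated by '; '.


Normal form of the first expression: x1: center (-13/24, 7/12), radius 1/72; x2: center (-1/16, 0), radius 1/64; x3: center (1/16, 1/16), radius 1/56; x4: center (0, 1/16), radius 1/40; x5: center (-7/12, 7/12), radius 1/60
Normal form of the second expression: x1: center (1/2, -1/4), radius 1/12; x2: center (-3/10, -9/20), radius 1/120; x3: center (-11/40, -9/20), radius 1/100; x4: center (-1/4, -1/4), radius 1/60; x5: center (-5/24, -5/24), radius 1/60
The forms do not match — not equal.

not equal; the first gives x1: center (-13/24, 7/12), radius 1/72; x2: center (-1/16, 0), radius 1/64; x3: center (1/16, 1/16), radius 1/56; x4: center (0, 1/16), radius 1/40; x5: center (-7/12, 7/12), radius 1/60 and the second x1: center (1/2, -1/4), radius 1/12; x2: center (-3/10, -9/20), radius 1/120; x3: center (-11/40, -9/20), radius 1/100; x4: center (-1/4, -1/4), radius 1/60; x5: center (-5/24, -5/24), radius 1/60
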